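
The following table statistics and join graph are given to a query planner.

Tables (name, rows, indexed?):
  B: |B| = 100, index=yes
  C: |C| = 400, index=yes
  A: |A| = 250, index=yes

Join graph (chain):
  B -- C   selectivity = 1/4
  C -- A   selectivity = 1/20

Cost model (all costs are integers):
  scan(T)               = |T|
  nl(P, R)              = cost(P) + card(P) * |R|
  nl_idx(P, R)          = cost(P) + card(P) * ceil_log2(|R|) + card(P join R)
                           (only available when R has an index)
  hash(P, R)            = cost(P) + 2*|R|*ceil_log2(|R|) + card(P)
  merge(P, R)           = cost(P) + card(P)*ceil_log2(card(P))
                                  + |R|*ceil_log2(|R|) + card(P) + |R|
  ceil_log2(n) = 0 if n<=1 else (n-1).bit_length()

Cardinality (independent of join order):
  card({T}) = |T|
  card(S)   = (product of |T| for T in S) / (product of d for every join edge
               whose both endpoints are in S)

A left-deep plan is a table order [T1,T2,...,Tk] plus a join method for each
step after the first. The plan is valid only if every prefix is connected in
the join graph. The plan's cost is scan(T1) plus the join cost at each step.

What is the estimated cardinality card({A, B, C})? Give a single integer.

Tables in S: A(250), B(100), C(400)
Edges inside S: B-C(d=4), C-A(d=20)
numerator = 250 * 100 * 400 = 10000000
denominator = 4 * 20 = 80
card(S) = 10000000 / 80 = 125000

125000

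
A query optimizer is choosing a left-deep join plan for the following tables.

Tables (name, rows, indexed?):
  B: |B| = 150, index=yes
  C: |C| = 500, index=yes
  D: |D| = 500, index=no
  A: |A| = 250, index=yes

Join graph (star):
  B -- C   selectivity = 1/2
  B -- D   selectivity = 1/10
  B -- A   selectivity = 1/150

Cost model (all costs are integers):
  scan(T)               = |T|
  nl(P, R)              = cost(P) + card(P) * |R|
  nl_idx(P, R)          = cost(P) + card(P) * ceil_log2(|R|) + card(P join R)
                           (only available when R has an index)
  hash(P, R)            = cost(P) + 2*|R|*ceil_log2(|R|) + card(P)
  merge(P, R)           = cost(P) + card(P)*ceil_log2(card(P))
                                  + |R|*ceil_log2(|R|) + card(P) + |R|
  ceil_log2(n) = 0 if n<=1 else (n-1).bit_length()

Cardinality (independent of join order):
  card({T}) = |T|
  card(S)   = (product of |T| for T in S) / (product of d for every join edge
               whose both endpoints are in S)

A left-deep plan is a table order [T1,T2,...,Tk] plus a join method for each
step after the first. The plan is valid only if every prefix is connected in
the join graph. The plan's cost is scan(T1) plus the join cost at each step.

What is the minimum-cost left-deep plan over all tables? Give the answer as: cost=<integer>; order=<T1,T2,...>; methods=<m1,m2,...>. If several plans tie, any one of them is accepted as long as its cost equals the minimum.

cost=30350; order=B,A,D,C; methods=nl_idx,merge,hash

Selinger DP (subsets sized 1..n):
  {B}: scan cost=150, card=150
  {C}: scan cost=500, card=500
  {D}: scan cost=500, card=500
  {A}: scan cost=250, card=250
  {BC}: card=37500; try (B,hash)→3400, (C,merge)→6500, (B,merge)→6850, (C,hash)→9300, (C,nl_idx)→39000, (B,nl_idx)→42000 …(+2); best=3400 via (B,hash)
  {BD}: card=7500; try (B,hash)→3400, (D,merge)→6500, (B,merge)→6850, (D,hash)→9300, (B,nl_idx)→12000, (D,nl)→75150 …(+1); best=3400 via (B,hash)
  {AB}: card=250; try (A,nl_idx)→1600, (B,nl_idx)→2500, (B,hash)→2900, (A,merge)→3750, (B,merge)→3850, (A,hash)→4300 …(+2); best=1600 via (A,nl_idx)
  {BCD}: card=1875000; try (C,hash)→19900, (D,hash)→49900, (C,merge)→113400, (D,merge)→645900, (C,nl_idx)→1945900, (C,nl)→3753400 …(+1); best=19900 via (C,hash)
  {ABC}: card=62500; try (C,merge)→8850, (C,hash)→10850, (A,hash)→44900, (C,nl_idx)→66350, (C,nl)→126600, (A,nl_idx)→365900 …(+2); best=8850 via (C,merge)
  {ABD}: card=12500; try (D,merge)→8850, (D,hash)→10850, (A,hash)→14900, (A,nl_idx)→75900, (A,merge)→110650, (D,nl)→126600 …(+1); best=8850 via (D,merge)
  {ABCD}: card=3125000; try (C,hash)→30350, (D,hash)→80350, (C,merge)→201350, (D,merge)→1076350, (A,hash)→1898900, (C,nl_idx)→3246350 …(+5); best=30350 via (C,hash)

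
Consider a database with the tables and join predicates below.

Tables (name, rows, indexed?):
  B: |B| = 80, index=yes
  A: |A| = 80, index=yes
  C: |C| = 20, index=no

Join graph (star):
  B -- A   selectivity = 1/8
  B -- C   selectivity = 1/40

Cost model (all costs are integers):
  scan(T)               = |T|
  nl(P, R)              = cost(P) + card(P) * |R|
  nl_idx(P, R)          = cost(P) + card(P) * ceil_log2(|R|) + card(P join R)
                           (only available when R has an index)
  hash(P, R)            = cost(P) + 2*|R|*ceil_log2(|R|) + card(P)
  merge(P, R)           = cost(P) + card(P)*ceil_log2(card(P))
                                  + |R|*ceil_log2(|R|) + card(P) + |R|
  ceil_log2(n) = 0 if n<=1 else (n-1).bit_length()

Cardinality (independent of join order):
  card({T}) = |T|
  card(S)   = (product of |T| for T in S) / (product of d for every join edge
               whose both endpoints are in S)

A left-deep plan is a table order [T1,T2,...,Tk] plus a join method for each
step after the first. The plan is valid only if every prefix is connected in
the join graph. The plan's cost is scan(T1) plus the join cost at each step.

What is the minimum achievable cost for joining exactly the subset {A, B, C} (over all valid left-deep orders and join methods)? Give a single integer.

Selinger DP over subsets of {A,B,C}:
  {B}: scan cost=80, card=80
  {A}: scan cost=80, card=80
  {C}: scan cost=20, card=20
  {AB}: card=800; try (B,hash)→1280, (A,hash)→1280, (B,merge)→1360, (A,merge)→1360, (B,nl_idx)→1440, (A,nl_idx)→1440 …(+2); best=1280 via (B,hash)
  {BC}: card=40; try (B,nl_idx)→200, (C,hash)→360, (B,merge)→780, (C,merge)→840, (B,hash)→1160, (B,nl)→1620 …(+1); best=200 via (B,nl_idx)
  {ABC}: card=400; try (A,nl_idx)→880, (A,merge)→1120, (A,hash)→1360, (C,hash)→2280, (A,nl)→3400, (C,merge)→10200 …(+1); best=880 via (A,nl_idx)

880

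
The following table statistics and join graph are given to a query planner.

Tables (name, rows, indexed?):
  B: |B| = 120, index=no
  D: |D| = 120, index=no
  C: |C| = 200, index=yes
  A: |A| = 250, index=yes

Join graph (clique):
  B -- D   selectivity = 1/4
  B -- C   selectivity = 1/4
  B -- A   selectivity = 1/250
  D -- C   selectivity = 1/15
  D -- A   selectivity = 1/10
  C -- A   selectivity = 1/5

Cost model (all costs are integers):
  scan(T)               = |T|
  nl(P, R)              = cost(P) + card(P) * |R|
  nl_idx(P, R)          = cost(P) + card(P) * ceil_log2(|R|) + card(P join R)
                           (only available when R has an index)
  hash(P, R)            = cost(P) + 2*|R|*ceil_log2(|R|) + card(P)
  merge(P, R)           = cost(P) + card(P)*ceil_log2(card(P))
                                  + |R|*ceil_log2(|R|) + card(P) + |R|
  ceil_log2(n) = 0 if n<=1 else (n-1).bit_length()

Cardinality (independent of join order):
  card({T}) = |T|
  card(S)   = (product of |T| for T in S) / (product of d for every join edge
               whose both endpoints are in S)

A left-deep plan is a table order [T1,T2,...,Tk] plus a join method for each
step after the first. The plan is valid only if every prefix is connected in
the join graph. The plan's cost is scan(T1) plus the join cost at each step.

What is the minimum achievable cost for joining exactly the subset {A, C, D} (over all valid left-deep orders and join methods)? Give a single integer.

7680

Selinger DP over subsets of {A,C,D}:
  {D}: scan cost=120, card=120
  {C}: scan cost=200, card=200
  {A}: scan cost=250, card=250
  {CD}: card=1600; try (D,hash)→2080, (C,nl_idx)→2680, (C,merge)→2880, (D,merge)→2960, (C,hash)→3440, (C,nl)→24120 …(+1); best=2080 via (D,hash)
  {AD}: card=3000; try (D,hash)→2180, (A,merge)→3330, (D,merge)→3460, (A,nl_idx)→4080, (A,hash)→4240, (A,nl)→30120 …(+1); best=2180 via (D,hash)
  {AC}: card=10000; try (C,hash)→3700, (A,merge)→4250, (C,merge)→4300, (A,hash)→4400, (A,nl_idx)→11800, (C,nl_idx)→12250 …(+2); best=3700 via (C,hash)
  {ACD}: card=8000; try (A,hash)→7680, (C,hash)→8380, (D,hash)→15380, (A,nl_idx)→22880, (A,merge)→23530, (C,nl_idx)→34180 …(+5); best=7680 via (A,hash)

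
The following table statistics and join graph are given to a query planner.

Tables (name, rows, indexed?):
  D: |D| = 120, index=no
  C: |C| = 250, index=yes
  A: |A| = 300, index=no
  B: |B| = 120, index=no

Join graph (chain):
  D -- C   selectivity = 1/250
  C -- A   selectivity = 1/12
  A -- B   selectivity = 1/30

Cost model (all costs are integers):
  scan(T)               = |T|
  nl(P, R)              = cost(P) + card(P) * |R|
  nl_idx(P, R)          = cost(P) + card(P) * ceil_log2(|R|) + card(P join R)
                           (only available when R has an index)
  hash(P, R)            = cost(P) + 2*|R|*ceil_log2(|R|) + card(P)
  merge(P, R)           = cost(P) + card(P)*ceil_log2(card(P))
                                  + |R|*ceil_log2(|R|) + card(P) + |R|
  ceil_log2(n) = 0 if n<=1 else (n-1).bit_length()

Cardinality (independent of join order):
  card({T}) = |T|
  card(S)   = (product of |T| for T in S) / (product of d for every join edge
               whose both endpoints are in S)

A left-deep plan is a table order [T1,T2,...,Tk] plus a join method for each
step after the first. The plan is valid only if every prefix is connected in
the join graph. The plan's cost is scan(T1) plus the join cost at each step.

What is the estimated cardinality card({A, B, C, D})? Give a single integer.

12000

Tables in S: A(300), B(120), C(250), D(120)
Edges inside S: D-C(d=250), C-A(d=12), A-B(d=30)
numerator = 300 * 120 * 250 * 120 = 1080000000
denominator = 250 * 12 * 30 = 90000
card(S) = 1080000000 / 90000 = 12000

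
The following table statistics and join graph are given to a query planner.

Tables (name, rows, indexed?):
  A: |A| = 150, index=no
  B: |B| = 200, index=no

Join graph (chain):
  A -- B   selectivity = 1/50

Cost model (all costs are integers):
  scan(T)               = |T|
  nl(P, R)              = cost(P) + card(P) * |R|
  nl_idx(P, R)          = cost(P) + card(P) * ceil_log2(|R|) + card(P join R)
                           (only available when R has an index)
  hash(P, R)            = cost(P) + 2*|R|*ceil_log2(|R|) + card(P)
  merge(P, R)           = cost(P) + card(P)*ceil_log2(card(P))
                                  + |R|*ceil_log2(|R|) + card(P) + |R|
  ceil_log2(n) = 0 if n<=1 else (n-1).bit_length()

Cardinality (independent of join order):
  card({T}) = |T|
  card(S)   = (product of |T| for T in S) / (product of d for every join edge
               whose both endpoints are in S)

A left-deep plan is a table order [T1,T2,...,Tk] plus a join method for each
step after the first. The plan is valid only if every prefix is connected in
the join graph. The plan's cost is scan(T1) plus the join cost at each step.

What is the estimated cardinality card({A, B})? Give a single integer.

Tables in S: A(150), B(200)
Edges inside S: A-B(d=50)
numerator = 150 * 200 = 30000
denominator = 50 = 50
card(S) = 30000 / 50 = 600

600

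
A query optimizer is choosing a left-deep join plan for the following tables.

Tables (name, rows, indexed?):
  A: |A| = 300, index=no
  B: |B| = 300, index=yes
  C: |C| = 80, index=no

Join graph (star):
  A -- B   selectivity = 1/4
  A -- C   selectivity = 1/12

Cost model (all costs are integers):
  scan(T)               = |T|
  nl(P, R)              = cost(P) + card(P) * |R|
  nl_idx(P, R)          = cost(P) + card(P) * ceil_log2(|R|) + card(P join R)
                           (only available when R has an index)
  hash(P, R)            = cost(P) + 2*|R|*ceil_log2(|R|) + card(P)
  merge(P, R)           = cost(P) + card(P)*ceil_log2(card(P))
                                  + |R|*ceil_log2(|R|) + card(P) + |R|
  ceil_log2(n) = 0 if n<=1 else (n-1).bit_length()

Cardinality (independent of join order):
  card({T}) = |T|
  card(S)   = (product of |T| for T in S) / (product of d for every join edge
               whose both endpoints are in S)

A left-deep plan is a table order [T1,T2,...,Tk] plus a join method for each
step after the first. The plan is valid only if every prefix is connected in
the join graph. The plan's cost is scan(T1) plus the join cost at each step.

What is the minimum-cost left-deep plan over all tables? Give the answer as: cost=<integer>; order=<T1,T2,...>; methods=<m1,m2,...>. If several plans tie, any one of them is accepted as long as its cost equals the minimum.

cost=9120; order=A,C,B; methods=hash,hash

Selinger DP (subsets sized 1..n):
  {A}: scan cost=300, card=300
  {B}: scan cost=300, card=300
  {C}: scan cost=80, card=80
  {AB}: card=22500; try (B,hash)→6000, (A,hash)→6000, (B,merge)→6300, (A,merge)→6300, (B,nl_idx)→25500, (B,nl)→90300 …(+1); best=6000 via (B,hash)
  {AC}: card=2000; try (C,hash)→1720, (A,merge)→3720, (C,merge)→3940, (A,hash)→5560, (A,nl)→24080, (C,nl)→24300; best=1720 via (C,hash)
  {ABC}: card=150000; try (B,hash)→9120, (B,merge)→28720, (C,hash)→29620, (B,nl_idx)→169720, (C,merge)→366640, (B,nl)→601720 …(+1); best=9120 via (B,hash)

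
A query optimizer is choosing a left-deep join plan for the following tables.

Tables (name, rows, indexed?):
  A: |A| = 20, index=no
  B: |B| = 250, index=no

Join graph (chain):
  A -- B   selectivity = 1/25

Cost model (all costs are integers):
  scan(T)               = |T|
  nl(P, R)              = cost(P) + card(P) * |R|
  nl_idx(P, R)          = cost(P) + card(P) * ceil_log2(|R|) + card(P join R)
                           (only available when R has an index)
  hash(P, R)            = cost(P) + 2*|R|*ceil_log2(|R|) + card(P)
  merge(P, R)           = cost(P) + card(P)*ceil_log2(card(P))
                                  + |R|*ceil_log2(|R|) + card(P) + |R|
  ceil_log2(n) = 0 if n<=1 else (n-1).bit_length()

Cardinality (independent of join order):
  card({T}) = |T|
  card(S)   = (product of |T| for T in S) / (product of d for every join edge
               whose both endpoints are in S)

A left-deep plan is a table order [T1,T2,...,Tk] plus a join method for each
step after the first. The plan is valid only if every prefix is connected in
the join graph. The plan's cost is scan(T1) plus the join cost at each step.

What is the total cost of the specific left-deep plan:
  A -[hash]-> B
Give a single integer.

4040

step 1: scan A: cost=20, card=20
step 2: join B via hash
    card(P join B) = 20*250/(25) = 200
    cost = 20 + 2*250*8 + 20 = 4040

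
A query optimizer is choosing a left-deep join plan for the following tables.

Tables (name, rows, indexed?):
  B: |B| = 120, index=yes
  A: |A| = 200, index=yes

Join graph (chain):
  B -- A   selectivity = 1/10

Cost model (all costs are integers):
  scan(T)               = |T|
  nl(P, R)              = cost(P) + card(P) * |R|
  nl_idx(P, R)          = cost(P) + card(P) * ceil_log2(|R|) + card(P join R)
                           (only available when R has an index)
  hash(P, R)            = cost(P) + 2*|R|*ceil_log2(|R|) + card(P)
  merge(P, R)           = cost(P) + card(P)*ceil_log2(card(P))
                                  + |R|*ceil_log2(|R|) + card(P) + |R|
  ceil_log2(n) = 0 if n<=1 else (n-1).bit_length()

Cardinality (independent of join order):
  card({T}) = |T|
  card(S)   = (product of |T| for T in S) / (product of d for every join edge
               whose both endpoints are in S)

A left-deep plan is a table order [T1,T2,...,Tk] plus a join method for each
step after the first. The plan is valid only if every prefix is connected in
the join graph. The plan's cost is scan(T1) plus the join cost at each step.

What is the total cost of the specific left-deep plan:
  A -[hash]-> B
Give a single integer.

step 1: scan A: cost=200, card=200
step 2: join B via hash
    card(P join B) = 200*120/(10) = 2400
    cost = 200 + 2*120*7 + 200 = 2080

2080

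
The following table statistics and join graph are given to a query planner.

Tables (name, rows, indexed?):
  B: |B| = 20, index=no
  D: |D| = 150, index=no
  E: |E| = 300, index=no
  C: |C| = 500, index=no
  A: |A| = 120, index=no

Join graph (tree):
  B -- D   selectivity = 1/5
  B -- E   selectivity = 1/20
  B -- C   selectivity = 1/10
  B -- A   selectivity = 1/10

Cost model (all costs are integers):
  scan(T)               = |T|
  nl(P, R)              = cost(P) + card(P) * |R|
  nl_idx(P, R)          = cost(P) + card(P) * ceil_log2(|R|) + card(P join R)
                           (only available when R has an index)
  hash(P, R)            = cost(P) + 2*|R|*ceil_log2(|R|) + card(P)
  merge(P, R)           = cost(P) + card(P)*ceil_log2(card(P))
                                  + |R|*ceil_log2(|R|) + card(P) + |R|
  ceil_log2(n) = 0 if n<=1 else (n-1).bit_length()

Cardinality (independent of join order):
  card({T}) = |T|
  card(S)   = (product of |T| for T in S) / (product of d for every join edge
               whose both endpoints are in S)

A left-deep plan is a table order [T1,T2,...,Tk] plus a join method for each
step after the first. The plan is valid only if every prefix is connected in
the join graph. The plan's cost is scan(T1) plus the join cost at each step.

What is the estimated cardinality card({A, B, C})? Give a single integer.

Tables in S: A(120), B(20), C(500)
Edges inside S: B-C(d=10), B-A(d=10)
numerator = 120 * 20 * 500 = 1200000
denominator = 10 * 10 = 100
card(S) = 1200000 / 100 = 12000

12000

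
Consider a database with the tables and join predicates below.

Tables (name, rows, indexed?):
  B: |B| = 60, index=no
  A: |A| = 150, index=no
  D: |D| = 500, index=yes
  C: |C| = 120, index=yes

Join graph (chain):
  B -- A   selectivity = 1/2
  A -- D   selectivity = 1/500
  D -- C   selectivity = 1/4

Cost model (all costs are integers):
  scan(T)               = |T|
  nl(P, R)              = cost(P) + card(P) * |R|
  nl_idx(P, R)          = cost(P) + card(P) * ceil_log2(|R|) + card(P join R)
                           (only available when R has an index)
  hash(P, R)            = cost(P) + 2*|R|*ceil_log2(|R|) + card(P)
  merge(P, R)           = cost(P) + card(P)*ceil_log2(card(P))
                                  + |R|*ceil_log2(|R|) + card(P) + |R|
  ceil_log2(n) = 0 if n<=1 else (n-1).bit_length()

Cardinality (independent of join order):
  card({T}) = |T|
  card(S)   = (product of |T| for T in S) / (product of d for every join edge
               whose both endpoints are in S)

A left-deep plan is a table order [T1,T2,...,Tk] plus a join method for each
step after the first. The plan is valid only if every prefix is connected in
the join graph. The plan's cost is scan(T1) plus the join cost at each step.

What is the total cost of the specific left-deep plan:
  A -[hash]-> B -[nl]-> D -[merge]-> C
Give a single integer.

2314980

step 1: scan A: cost=150, card=150
step 2: join B via hash
    card(P join B) = 150*60/(2) = 4500
    cost = 150 + 2*60*6 + 150 = 1020
step 3: join D via nl
    card(P join D) = 4500*500/(500) = 4500
    cost = 1020 + 4500*500 = 2251020
step 4: join C via merge
    card(P join C) = 4500*120/(4) = 135000
    cost = 2251020 + 4500*13 + 120*7 + 4500 + 120 = 2314980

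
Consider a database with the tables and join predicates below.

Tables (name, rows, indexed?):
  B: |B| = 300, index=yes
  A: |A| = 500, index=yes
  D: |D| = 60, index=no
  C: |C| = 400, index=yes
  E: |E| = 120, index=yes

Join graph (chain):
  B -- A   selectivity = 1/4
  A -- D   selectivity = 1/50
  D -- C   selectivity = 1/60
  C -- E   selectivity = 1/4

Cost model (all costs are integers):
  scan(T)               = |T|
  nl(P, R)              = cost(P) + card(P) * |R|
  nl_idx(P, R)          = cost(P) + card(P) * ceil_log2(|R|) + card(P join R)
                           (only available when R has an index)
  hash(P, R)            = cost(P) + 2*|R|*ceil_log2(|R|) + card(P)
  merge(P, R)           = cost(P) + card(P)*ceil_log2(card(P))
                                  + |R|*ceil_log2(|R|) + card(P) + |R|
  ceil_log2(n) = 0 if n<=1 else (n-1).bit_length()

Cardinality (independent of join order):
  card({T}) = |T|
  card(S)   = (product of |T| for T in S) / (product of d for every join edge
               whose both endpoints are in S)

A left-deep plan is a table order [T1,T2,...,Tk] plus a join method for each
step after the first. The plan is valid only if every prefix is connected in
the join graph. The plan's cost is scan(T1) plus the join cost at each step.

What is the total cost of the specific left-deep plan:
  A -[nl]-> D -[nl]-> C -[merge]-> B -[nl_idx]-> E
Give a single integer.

11425500

step 1: scan A: cost=500, card=500
step 2: join D via nl
    card(P join D) = 500*60/(50) = 600
    cost = 500 + 500*60 = 30500
step 3: join C via nl
    card(P join C) = 600*400/(60) = 4000
    cost = 30500 + 600*400 = 270500
step 4: join B via merge
    card(P join B) = 4000*300/(4) = 300000
    cost = 270500 + 4000*12 + 300*9 + 4000 + 300 = 325500
step 5: join E via nl_idx
    card(P join E) = 300000*120/(4) = 9000000
    cost = 325500 + 300000*7 + 9000000 = 11425500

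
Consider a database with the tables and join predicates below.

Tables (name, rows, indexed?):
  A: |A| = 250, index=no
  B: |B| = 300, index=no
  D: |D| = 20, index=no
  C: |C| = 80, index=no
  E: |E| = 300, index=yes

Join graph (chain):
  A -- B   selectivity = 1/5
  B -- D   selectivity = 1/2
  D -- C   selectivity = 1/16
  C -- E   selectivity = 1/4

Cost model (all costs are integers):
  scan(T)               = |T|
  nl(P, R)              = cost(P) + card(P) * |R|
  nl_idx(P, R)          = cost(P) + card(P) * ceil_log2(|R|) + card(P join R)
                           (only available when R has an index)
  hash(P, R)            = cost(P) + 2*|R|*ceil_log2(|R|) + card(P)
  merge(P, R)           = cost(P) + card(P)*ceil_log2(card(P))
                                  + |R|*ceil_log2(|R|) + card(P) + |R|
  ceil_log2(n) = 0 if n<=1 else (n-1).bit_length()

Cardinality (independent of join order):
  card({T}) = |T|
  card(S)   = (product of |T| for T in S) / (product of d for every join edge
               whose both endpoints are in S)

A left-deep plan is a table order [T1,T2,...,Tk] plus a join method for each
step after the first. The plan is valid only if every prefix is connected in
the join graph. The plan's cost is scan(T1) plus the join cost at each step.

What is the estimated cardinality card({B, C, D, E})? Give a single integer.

1125000

Tables in S: B(300), C(80), D(20), E(300)
Edges inside S: B-D(d=2), D-C(d=16), C-E(d=4)
numerator = 300 * 80 * 20 * 300 = 144000000
denominator = 2 * 16 * 4 = 128
card(S) = 144000000 / 128 = 1125000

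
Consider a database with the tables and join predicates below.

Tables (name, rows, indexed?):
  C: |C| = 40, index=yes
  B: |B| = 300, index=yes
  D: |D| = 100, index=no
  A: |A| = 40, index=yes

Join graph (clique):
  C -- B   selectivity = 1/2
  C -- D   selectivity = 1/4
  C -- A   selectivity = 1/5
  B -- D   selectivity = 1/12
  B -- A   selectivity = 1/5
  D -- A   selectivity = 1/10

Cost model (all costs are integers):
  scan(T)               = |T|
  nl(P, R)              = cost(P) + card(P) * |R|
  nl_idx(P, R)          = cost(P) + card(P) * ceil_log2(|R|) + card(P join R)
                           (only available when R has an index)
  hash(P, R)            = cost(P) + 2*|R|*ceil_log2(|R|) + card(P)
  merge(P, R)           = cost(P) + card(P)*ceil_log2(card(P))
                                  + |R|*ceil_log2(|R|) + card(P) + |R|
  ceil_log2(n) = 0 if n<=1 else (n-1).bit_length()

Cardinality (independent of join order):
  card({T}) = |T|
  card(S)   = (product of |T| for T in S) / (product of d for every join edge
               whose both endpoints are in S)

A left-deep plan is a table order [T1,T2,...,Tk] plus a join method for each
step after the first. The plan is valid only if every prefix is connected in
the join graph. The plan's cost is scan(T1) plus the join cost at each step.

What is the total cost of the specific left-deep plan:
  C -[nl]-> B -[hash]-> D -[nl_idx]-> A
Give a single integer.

96440

step 1: scan C: cost=40, card=40
step 2: join B via nl
    card(P join B) = 40*300/(2) = 6000
    cost = 40 + 40*300 = 12040
step 3: join D via hash
    card(P join D) = 6000*100/(4*12) = 12500
    cost = 12040 + 2*100*7 + 6000 = 19440
step 4: join A via nl_idx
    card(P join A) = 12500*40/(5*5*10) = 2000
    cost = 19440 + 12500*6 + 2000 = 96440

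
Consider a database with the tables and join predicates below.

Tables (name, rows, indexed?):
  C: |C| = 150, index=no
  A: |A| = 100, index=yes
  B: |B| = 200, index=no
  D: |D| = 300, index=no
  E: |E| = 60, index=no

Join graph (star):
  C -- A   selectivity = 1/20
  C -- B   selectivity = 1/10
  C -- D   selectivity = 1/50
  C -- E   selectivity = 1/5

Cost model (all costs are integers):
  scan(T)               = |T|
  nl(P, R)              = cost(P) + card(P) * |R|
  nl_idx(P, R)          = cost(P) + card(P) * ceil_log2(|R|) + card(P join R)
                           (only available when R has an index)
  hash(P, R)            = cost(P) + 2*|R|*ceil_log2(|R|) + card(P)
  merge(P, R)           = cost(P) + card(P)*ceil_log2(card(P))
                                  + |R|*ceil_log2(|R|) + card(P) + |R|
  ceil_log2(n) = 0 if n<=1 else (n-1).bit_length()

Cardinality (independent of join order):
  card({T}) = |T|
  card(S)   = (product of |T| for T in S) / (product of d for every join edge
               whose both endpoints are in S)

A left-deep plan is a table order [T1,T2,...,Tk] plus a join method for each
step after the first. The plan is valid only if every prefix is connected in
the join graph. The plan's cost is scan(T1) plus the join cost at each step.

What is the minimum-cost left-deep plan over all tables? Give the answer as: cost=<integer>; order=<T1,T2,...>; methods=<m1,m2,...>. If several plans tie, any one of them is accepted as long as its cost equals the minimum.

cost=67720; order=D,C,A,E,B; methods=hash,hash,hash,hash

Selinger DP (subsets sized 1..n):
  {C}: scan cost=150, card=150
  {A}: scan cost=100, card=100
  {B}: scan cost=200, card=200
  {D}: scan cost=300, card=300
  {E}: scan cost=60, card=60
  {AC}: card=750; try (A,hash)→1700, (A,nl_idx)→1950, (C,merge)→2250, (A,merge)→2300, (C,hash)→2600, (C,nl)→15100 …(+1); best=1700 via (A,hash)
  {BC}: card=3000; try (C,hash)→2800, (B,merge)→3300, (C,merge)→3350, (B,hash)→3500, (B,nl)→30150, (C,nl)→30200; best=2800 via (C,hash)
  {CD}: card=900; try (C,hash)→3000, (D,merge)→4500, (C,merge)→4650, (D,hash)→5700, (D,nl)→45150, (C,nl)→45300; best=3000 via (C,hash)
  {CE}: card=1800; try (E,hash)→1020, (C,merge)→1830, (E,merge)→1920, (C,hash)→2520, (C,nl)→9060, (E,nl)→9150; best=1020 via (E,hash)
  {ABC}: card=15000; try (B,hash)→5650, (A,hash)→7200, (B,merge)→11750, (A,nl_idx)→38800, (A,merge)→42600, (B,nl)→151700 …(+1); best=5650 via (B,hash)
  {ACD}: card=4500; try (A,hash)→5300, (D,hash)→7850, (D,merge)→12950, (A,merge)→13700, (A,nl_idx)→13800, (A,nl)→93000 …(+1); best=5300 via (A,hash)
  {ACE}: card=9000; try (E,hash)→3170, (A,hash)→4220, (E,merge)→10370, (A,nl_idx)→22620, (A,merge)→23420, (E,nl)→46700 …(+1); best=3170 via (E,hash)
  {BCD}: card=18000; try (B,hash)→7100, (D,hash)→11200, (B,merge)→14700, (D,merge)→44800, (B,nl)→183000, (D,nl)→902800; best=7100 via (B,hash)
  {BCE}: card=36000; try (B,hash)→6020, (E,hash)→6520, (B,merge)→24420, (E,merge)→42220, (E,nl)→182800, (B,nl)→361020; best=6020 via (B,hash)
  {CDE}: card=10800; try (E,hash)→4620, (D,hash)→8220, (E,merge)→13320, (D,merge)→25620, (E,nl)→57000, (D,nl)→541020; best=4620 via (E,hash)
  {ABCD}: card=90000; try (B,hash)→13000, (D,hash)→26050, (A,hash)→26500, (B,merge)→70100, (A,nl_idx)→223100, (D,merge)→233650 …(+4); best=13000 via (B,hash)
  {ABCE}: card=180000; try (B,hash)→15370, (E,hash)→21370, (A,hash)→43420, (B,merge)→139970, (E,merge)→231070, (A,nl_idx)→438020 …(+4); best=15370 via (B,hash)
  {ACDE}: card=54000; try (E,hash)→10520, (A,hash)→16820, (D,hash)→17570, (E,merge)→68720, (A,nl_idx)→134220, (D,merge)→141170 …(+4); best=10520 via (E,hash)
  {BCDE}: card=216000; try (B,hash)→18620, (E,hash)→25820, (D,hash)→47420, (B,merge)→168420, (E,merge)→295520, (D,merge)→621020 …(+3); best=18620 via (B,hash)
  {ABCDE}: card=1080000; try (B,hash)→67720, (E,hash)→103720, (D,hash)→200770, (A,hash)→236020, (B,merge)→930320, (E,merge)→1633420 …(+7); best=67720 via (B,hash)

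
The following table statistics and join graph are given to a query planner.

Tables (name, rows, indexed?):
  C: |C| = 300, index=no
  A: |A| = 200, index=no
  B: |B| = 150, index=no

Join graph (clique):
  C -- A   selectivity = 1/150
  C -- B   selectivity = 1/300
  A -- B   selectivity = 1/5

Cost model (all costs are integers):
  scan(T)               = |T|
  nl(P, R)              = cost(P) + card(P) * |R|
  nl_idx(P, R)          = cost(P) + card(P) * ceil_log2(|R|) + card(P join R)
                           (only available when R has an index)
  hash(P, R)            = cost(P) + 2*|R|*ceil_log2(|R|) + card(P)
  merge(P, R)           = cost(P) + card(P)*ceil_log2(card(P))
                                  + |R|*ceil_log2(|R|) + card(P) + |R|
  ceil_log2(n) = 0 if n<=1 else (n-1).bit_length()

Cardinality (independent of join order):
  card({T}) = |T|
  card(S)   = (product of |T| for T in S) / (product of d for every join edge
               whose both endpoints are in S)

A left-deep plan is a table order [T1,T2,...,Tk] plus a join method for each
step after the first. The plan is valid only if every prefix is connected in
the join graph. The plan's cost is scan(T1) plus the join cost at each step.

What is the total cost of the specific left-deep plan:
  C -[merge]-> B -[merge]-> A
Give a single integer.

step 1: scan C: cost=300, card=300
step 2: join B via merge
    card(P join B) = 300*150/(300) = 150
    cost = 300 + 300*9 + 150*8 + 300 + 150 = 4650
step 3: join A via merge
    card(P join A) = 150*200/(150*5) = 40
    cost = 4650 + 150*8 + 200*8 + 150 + 200 = 7800

7800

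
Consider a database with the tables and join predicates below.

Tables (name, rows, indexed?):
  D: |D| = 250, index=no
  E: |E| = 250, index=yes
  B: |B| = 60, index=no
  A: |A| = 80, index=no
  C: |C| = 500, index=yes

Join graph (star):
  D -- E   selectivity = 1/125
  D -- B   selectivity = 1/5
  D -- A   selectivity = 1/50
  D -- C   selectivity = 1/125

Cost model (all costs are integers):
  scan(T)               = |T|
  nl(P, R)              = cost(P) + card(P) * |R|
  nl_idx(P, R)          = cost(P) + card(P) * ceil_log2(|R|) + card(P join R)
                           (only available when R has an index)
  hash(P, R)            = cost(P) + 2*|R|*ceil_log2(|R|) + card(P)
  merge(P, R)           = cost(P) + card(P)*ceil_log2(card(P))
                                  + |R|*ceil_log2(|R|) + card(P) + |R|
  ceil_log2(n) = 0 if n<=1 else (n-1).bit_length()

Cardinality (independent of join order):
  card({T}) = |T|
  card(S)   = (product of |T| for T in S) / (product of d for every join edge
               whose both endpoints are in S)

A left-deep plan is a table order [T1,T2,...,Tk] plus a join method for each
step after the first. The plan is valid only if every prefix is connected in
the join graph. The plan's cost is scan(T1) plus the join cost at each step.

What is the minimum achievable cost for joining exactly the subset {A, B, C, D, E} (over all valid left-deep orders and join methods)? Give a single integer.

15140

Selinger DP over subsets of {A,B,C,D,E}:
  {D}: scan cost=250, card=250
  {E}: scan cost=250, card=250
  {B}: scan cost=60, card=60
  {A}: scan cost=80, card=80
  {C}: scan cost=500, card=500
  {DE}: card=500; try (E,nl_idx)→2750, (E,hash)→4500, (D,hash)→4500, (E,merge)→4750, (D,merge)→4750, (E,nl)→62750 …(+1); best=2750 via (E,nl_idx)
  {BD}: card=3000; try (B,hash)→1220, (D,merge)→2730, (B,merge)→2920, (D,hash)→4120, (D,nl)→15060, (B,nl)→15250; best=1220 via (B,hash)
  {AD}: card=400; try (A,hash)→1620, (D,merge)→2970, (A,merge)→3140, (D,hash)→4160, (D,nl)→20080, (A,nl)→20250; best=1620 via (A,hash)
  {CD}: card=1000; try (C,nl_idx)→3500, (D,hash)→5000, (C,merge)→7500, (D,merge)→7750, (C,hash)→9500, (C,nl)→125250 …(+1); best=3500 via (C,nl_idx)
  {BDE}: card=6000; try (B,hash)→3970, (B,merge)→8170, (E,hash)→8220, (E,nl_idx)→31220, (B,nl)→32750, (E,merge)→42470 …(+1); best=3970 via (B,hash)
  {ADE}: card=800; try (A,hash)→4370, (E,nl_idx)→5620, (E,hash)→6020, (E,merge)→7870, (A,merge)→8390, (A,nl)→42750 …(+1); best=4370 via (A,hash)
  {CDE}: card=2000; try (E,hash)→8500, (C,nl_idx)→9250, (C,hash)→12250, (C,merge)→12750, (E,nl_idx)→13500, (E,merge)→16750 …(+2); best=8500 via (E,hash)
  {ABD}: card=4800; try (B,hash)→2740, (A,hash)→5340, (B,merge)→6040, (B,nl)→25620, (A,merge)→40860, (A,nl)→241220; best=2740 via (B,hash)
  {BCD}: card=12000; try (B,hash)→5220, (C,hash)→13220, (B,merge)→14920, (C,nl_idx)→40220, (C,merge)→45220, (B,nl)→63500 …(+1); best=5220 via (B,hash)
  {ACD}: card=1600; try (A,hash)→5620, (C,nl_idx)→6820, (C,merge)→10620, (C,hash)→11020, (A,merge)→15140, (A,nl)→83500 …(+1); best=5620 via (A,hash)
  {ABDE}: card=9600; try (B,hash)→5890, (A,hash)→11090, (E,hash)→11540, (B,merge)→13590, (E,nl_idx)→50740, (B,nl)→52370 …(+4); best=5890 via (B,hash)
  {BCDE}: card=24000; try (B,hash)→11220, (C,hash)→18970, (E,hash)→21220, (B,merge)→32920, (C,nl_idx)→81970, (C,merge)→92970 …(+5); best=11220 via (B,hash)
  {ACDE}: card=3200; try (E,hash)→11220, (A,hash)→11620, (C,hash)→14170, (C,nl_idx)→14770, (C,merge)→18170, (E,nl_idx)→21620 …(+5); best=11220 via (E,hash)
  {ABCD}: card=19200; try (B,hash)→7940, (C,hash)→16540, (A,hash)→18340, (B,merge)→25240, (C,nl_idx)→65140, (C,merge)→74940 …(+4); best=7940 via (B,hash)
  {ABCDE}: card=38400; try (B,hash)→15140, (C,hash)→24490, (E,hash)→31140, (A,hash)→36340, (B,merge)→53240, (C,nl_idx)→130690 …(+8); best=15140 via (B,hash)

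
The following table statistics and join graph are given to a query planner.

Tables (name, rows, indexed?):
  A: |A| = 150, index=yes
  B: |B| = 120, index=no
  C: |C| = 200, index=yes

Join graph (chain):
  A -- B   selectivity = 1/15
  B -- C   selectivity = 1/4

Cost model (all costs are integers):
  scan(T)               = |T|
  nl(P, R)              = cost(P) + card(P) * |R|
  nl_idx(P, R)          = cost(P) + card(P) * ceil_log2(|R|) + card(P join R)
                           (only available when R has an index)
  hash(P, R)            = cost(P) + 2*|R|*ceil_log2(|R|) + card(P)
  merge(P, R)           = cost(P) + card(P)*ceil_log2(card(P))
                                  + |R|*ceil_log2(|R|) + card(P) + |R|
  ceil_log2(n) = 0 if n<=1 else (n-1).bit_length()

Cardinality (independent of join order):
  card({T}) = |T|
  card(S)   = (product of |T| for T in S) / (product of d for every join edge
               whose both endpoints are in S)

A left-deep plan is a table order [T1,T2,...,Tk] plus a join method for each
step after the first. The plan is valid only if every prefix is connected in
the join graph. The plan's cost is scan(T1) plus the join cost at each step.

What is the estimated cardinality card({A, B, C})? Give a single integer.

Tables in S: A(150), B(120), C(200)
Edges inside S: A-B(d=15), B-C(d=4)
numerator = 150 * 120 * 200 = 3600000
denominator = 15 * 4 = 60
card(S) = 3600000 / 60 = 60000

60000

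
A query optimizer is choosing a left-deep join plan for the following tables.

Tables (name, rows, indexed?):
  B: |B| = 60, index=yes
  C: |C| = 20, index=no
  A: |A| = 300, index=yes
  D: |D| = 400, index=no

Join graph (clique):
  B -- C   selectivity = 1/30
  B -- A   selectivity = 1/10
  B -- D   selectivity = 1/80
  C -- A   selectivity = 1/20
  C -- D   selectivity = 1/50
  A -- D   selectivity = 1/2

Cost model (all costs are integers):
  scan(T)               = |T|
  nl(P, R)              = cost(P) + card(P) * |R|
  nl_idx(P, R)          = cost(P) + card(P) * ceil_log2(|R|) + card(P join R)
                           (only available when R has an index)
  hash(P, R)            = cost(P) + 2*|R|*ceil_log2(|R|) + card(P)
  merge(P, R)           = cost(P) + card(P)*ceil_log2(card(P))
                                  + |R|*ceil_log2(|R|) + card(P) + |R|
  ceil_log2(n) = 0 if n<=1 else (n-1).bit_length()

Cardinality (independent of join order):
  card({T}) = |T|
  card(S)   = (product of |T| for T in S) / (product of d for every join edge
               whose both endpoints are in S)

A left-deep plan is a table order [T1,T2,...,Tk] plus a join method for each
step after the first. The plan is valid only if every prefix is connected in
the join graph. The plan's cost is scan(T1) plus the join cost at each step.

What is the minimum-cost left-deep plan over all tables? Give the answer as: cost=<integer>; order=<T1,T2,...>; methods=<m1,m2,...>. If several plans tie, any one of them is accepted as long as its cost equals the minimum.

cost=1919; order=D,C,B,A; methods=hash,hash,nl_idx

Selinger DP (subsets sized 1..n):
  {B}: scan cost=60, card=60
  {C}: scan cost=20, card=20
  {A}: scan cost=300, card=300
  {D}: scan cost=400, card=400
  {BC}: card=40; try (B,nl_idx)→180, (C,hash)→320, (B,merge)→560, (C,merge)→600, (B,hash)→760, (B,nl)→1220 …(+1); best=180 via (B,nl_idx)
  {AB}: card=1800; try (B,hash)→1320, (A,nl_idx)→2400, (A,merge)→3480, (B,merge)→3720, (B,nl_idx)→3900, (A,hash)→5520 …(+2); best=1320 via (B,hash)
  {BD}: card=300; try (B,hash)→1520, (B,nl_idx)→3100, (D,merge)→4480, (B,merge)→4820, (D,hash)→7320, (D,nl)→24060 …(+1); best=1520 via (B,hash)
  {AC}: card=300; try (A,nl_idx)→500, (C,hash)→800, (A,merge)→3140, (C,merge)→3420, (A,hash)→5440, (A,nl)→6020 …(+1); best=500 via (A,nl_idx)
  {CD}: card=160; try (C,hash)→1000, (D,merge)→4140, (C,merge)→4520, (D,hash)→7240, (D,nl)→8020, (C,nl)→8400; best=1000 via (C,hash)
  {AD}: card=60000; try (A,hash)→6200, (D,merge)→7300, (A,merge)→7400, (D,hash)→7800, (A,nl_idx)→64000, (D,nl)→120300 …(+1); best=6200 via (A,hash)
  {ABC}: card=60; try (A,nl_idx)→600, (B,hash)→1520, (B,nl_idx)→2360, (C,hash)→3320, (A,merge)→3460, (B,merge)→3920 …(+5); best=600 via (A,nl_idx)
  {BCD}: card=4; try (B,hash)→1880, (B,nl_idx)→1964, (C,hash)→2020, (B,merge)→2860, (D,merge)→4460, (C,merge)→4640 …(+4); best=1880 via (B,hash)
  {ABD}: card=4500; try (A,hash)→7220, (A,merge)→7520, (A,nl_idx)→8720, (D,hash)→10320, (D,merge)→26920, (B,hash)→66920 …(+5); best=7220 via (A,hash)
  {ACD}: card=1200; try (A,nl_idx)→3640, (A,merge)→5440, (A,hash)→6560, (D,merge)→7500, (D,hash)→8000, (A,nl)→49000 …(+4); best=3640 via (A,nl_idx)
  {ABCD}: card=3; try (A,nl_idx)→1919, (A,nl)→3080, (A,merge)→4892, (D,merge)→5020, (B,hash)→5560, (A,hash)→7284 …(+8); best=1919 via (A,nl_idx)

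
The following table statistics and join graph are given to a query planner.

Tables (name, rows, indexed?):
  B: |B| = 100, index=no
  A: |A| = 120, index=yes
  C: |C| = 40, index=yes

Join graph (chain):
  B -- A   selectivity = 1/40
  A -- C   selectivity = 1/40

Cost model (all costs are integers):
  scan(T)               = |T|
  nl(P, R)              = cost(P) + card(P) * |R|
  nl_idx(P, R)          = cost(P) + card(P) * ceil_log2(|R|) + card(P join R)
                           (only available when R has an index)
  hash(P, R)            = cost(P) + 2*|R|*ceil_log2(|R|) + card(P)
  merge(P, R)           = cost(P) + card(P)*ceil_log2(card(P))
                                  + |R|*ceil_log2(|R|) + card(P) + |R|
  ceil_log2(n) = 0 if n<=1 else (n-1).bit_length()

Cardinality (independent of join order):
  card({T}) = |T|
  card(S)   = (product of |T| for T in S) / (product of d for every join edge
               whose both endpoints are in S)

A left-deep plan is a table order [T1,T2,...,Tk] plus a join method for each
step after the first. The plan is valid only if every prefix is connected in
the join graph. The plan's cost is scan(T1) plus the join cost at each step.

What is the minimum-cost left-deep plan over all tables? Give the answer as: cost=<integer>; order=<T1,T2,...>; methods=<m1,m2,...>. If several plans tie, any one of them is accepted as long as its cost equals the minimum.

cost=1880; order=B,A,C; methods=nl_idx,hash

Selinger DP (subsets sized 1..n):
  {B}: scan cost=100, card=100
  {A}: scan cost=120, card=120
  {C}: scan cost=40, card=40
  {AB}: card=300; try (A,nl_idx)→1100, (B,hash)→1640, (A,merge)→1860, (B,merge)→1880, (A,hash)→1880, (A,nl)→12100 …(+1); best=1100 via (A,nl_idx)
  {AC}: card=120; try (A,nl_idx)→440, (C,hash)→720, (C,nl_idx)→960, (A,merge)→1280, (C,merge)→1360, (A,hash)→1760 …(+2); best=440 via (A,nl_idx)
  {ABC}: card=300; try (C,hash)→1880, (B,hash)→1960, (B,merge)→2200, (C,nl_idx)→3200, (C,merge)→4380, (B,nl)→12440 …(+1); best=1880 via (C,hash)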